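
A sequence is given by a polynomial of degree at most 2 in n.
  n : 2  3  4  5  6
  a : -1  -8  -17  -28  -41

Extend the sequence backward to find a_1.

4

D1: -7  -9  -11  -13
D2: -2  -2  -2
The second differences are constant at -2.
Work back: -7 + 2 = -5;  -1 + 5 = 4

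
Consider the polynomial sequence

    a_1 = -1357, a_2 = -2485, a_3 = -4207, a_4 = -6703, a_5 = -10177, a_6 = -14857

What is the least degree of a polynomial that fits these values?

-1128, -1722, -2496, -3474, -4680
-594, -774, -978, -1206
-180, -204, -228
-24, -24
The fourth differences are constant, so the polynomial has degree 4.

4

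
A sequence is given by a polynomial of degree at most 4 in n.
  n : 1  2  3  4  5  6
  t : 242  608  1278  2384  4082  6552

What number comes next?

366, 670, 1106, 1698, 2470
304, 436, 592, 772
132, 156, 180
24, 24
Fourth differences constant at 24.
180 + 24 = 204;  772 + 204 = 976;  2470 + 976 = 3446;  6552 + 3446 = 9998

9998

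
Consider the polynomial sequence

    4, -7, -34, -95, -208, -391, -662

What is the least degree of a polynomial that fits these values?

3

-11, -27, -61, -113, -183, -271
-16, -34, -52, -70, -88
-18, -18, -18, -18
The third differences are constant, so the polynomial has degree 3.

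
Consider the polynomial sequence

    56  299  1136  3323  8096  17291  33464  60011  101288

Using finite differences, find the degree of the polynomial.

Δ: 243, 837, 2187, 4773, 9195, 16173, 26547, 41277
Δ²: 594, 1350, 2586, 4422, 6978, 10374, 14730
Δ³: 756, 1236, 1836, 2556, 3396, 4356
Δ⁴: 480, 600, 720, 840, 960
Δ⁵: 120, 120, 120, 120
The fifth differences are constant, so the polynomial has degree 5.

5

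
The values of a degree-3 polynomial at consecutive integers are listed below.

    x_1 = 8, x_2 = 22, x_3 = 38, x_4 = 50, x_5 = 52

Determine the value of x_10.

D1: 14, 16, 12, 2
D2: 2, -4, -10
D3: -6, -6
Constant third difference = -6, so extend:
-10 − 6 = -16;  2 − 16 = -14;  52 − 14 = 38
-16 − 6 = -22;  -14 − 22 = -36;  38 − 36 = 2
-22 − 6 = -28;  -36 − 28 = -64;  2 − 64 = -62
-28 − 6 = -34;  -64 − 34 = -98;  -62 − 98 = -160
-34 − 6 = -40;  -98 − 40 = -138;  -160 − 138 = -298

-298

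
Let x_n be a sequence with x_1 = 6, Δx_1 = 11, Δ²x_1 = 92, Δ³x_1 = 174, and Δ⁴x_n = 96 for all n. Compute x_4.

Build the table forward from the leading diagonal:
Fourth differences: 96, 96, 96, 96
Third differences: 174, 270, 366, 462
Second differences: 92, 266, 536, 902
First differences: 11, 103, 369, 905
x: 6, 17, 120, 489

489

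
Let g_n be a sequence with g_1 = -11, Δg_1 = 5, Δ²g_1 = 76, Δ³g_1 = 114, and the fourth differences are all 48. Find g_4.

346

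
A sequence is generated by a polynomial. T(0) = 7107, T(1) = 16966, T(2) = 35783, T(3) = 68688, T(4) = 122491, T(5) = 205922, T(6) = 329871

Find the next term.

First differences: 9859  18817  32905  53803  83431  123949
Second differences: 8958  14088  20898  29628  40518
Third differences: 5130  6810  8730  10890
Fourth differences: 1680  1920  2160
Fifth differences: 240  240
Fifth differences constant at 240.
2160 + 240 = 2400;  10890 + 2400 = 13290;  40518 + 13290 = 53808;  123949 + 53808 = 177757;  329871 + 177757 = 507628

507628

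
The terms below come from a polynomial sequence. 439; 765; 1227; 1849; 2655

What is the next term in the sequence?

D1: 326, 462, 622, 806
D2: 136, 160, 184
D3: 24, 24
The third differences are constant (24).
184 + 24 = 208;  806 + 208 = 1014;  2655 + 1014 = 3669

3669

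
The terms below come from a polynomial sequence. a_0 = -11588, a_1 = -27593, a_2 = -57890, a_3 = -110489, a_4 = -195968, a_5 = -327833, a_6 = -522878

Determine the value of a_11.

-3309113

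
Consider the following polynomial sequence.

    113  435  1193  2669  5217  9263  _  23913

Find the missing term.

15305

Using the first 6 terms:
First differences: 322, 758, 1476, 2548, 4046
Second differences: 436, 718, 1072, 1498
Third differences: 282, 354, 426
Fourth differences: 72, 72
Constant fourth difference = 72.
Extend forward: 426 + 72 = 498;  1498 + 498 = 1996;  4046 + 1996 = 6042;  9263 + 6042 = 15305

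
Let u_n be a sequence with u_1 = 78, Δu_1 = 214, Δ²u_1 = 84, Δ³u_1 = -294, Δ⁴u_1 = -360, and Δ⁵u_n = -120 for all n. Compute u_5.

-98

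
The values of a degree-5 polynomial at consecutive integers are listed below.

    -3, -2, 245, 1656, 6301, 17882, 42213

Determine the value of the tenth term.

1, 247, 1411, 4645, 11581, 24331
246, 1164, 3234, 6936, 12750
918, 2070, 3702, 5814
1152, 1632, 2112
480, 480
The fifth differences are constant (480).
2112 + 480 = 2592;  5814 + 2592 = 8406;  12750 + 8406 = 21156;  24331 + 21156 = 45487;  42213 + 45487 = 87700
2592 + 480 = 3072;  8406 + 3072 = 11478;  21156 + 11478 = 32634;  45487 + 32634 = 78121;  87700 + 78121 = 165821
3072 + 480 = 3552;  11478 + 3552 = 15030;  32634 + 15030 = 47664;  78121 + 47664 = 125785;  165821 + 125785 = 291606

291606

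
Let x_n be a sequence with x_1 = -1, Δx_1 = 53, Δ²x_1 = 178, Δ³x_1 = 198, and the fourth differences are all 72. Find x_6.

Build the table forward from the leading diagonal:
Fourth differences: 72  72  72  72  72  72
Third differences: 198  270  342  414  486  558
Second differences: 178  376  646  988  1402  1888
First differences: 53  231  607  1253  2241  3643
x: -1  52  283  890  2143  4384

4384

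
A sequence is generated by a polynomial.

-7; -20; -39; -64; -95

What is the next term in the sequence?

-132

D1: -13, -19, -25, -31
D2: -6, -6, -6
Constant second difference = -6, so extend:
-31 − 6 = -37;  -95 − 37 = -132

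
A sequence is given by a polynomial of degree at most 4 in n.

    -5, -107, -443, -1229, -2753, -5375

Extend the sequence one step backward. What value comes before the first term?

7

First differences: -102, -336, -786, -1524, -2622
Second differences: -234, -450, -738, -1098
Third differences: -216, -288, -360
Fourth differences: -72, -72
The fourth differences are constant at -72.
Work back: -216 + 72 = -144;  -234 + 144 = -90;  -102 + 90 = -12;  -5 + 12 = 7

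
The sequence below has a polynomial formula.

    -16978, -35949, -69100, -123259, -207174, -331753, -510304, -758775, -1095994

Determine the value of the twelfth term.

-2876659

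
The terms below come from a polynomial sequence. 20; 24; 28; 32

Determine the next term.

36

First differences: 4 , 4 , 4
First differences constant at 4.
32 + 4 = 36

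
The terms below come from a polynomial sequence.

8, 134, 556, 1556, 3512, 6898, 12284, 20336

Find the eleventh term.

68588

First differences: 126 , 422 , 1000 , 1956 , 3386 , 5386 , 8052
Second differences: 296 , 578 , 956 , 1430 , 2000 , 2666
Third differences: 282 , 378 , 474 , 570 , 666
Fourth differences: 96 , 96 , 96 , 96
Constant fourth difference = 96, so extend:
666 + 96 = 762;  2666 + 762 = 3428;  8052 + 3428 = 11480;  20336 + 11480 = 31816
762 + 96 = 858;  3428 + 858 = 4286;  11480 + 4286 = 15766;  31816 + 15766 = 47582
858 + 96 = 954;  4286 + 954 = 5240;  15766 + 5240 = 21006;  47582 + 21006 = 68588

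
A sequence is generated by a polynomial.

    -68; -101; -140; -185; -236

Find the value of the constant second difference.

-6

First differences: -33, -39, -45, -51
Second differences: -6, -6, -6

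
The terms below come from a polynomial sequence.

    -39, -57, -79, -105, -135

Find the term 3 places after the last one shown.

D1: -18, -22, -26, -30
D2: -4, -4, -4
Second differences constant at -4.
-30 − 4 = -34;  -135 − 34 = -169
-34 − 4 = -38;  -169 − 38 = -207
-38 − 4 = -42;  -207 − 42 = -249

-249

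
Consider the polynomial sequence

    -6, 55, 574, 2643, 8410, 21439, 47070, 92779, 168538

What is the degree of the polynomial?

Δ: 61, 519, 2069, 5767, 13029, 25631, 45709, 75759
Δ²: 458, 1550, 3698, 7262, 12602, 20078, 30050
Δ³: 1092, 2148, 3564, 5340, 7476, 9972
Δ⁴: 1056, 1416, 1776, 2136, 2496
Δ⁵: 360, 360, 360, 360
The fifth differences are constant, so the polynomial has degree 5.

5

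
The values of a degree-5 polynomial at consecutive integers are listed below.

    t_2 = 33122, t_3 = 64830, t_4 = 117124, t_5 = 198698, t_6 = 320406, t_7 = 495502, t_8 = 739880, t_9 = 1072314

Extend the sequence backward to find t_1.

15226

31708  52294  81574  121708  175096  244378  332434
20586  29280  40134  53388  69282  88056
8694  10854  13254  15894  18774
2160  2400  2640  2880
240  240  240
The fifth differences are constant at 240.
Work back: 2160 − 240 = 1920;  8694 − 1920 = 6774;  20586 − 6774 = 13812;  31708 − 13812 = 17896;  33122 − 17896 = 15226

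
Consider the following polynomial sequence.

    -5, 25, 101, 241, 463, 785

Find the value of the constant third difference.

18

D1: 30, 76, 140, 222, 322
D2: 46, 64, 82, 100
D3: 18, 18, 18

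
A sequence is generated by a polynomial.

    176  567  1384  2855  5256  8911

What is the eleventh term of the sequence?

60696

D1: 391, 817, 1471, 2401, 3655
D2: 426, 654, 930, 1254
D3: 228, 276, 324
D4: 48, 48
Constant fourth difference = 48, so extend:
324 + 48 = 372;  1254 + 372 = 1626;  3655 + 1626 = 5281;  8911 + 5281 = 14192
372 + 48 = 420;  1626 + 420 = 2046;  5281 + 2046 = 7327;  14192 + 7327 = 21519
420 + 48 = 468;  2046 + 468 = 2514;  7327 + 2514 = 9841;  21519 + 9841 = 31360
468 + 48 = 516;  2514 + 516 = 3030;  9841 + 3030 = 12871;  31360 + 12871 = 44231
516 + 48 = 564;  3030 + 564 = 3594;  12871 + 3594 = 16465;  44231 + 16465 = 60696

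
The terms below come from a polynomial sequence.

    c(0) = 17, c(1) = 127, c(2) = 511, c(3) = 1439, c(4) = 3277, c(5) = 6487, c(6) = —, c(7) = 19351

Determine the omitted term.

11627

Using the first 6 terms:
D1: 110  384  928  1838  3210
D2: 274  544  910  1372
D3: 270  366  462
D4: 96  96
Constant fourth difference = 96.
Extend forward: 462 + 96 = 558;  1372 + 558 = 1930;  3210 + 1930 = 5140;  6487 + 5140 = 11627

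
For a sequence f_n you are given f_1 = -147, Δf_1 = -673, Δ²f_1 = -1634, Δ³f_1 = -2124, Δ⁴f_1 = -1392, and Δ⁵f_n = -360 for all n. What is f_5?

Build the table forward from the leading diagonal:
Fifth differences: -360  -360  -360  -360  -360
Fourth differences: -1392  -1752  -2112  -2472  -2832
Third differences: -2124  -3516  -5268  -7380  -9852
Second differences: -1634  -3758  -7274  -12542  -19922
First differences: -673  -2307  -6065  -13339  -25881
f: -147  -820  -3127  -9192  -22531

-22531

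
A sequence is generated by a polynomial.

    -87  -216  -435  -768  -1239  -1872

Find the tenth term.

-6504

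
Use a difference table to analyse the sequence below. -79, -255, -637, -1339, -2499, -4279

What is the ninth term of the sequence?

-15319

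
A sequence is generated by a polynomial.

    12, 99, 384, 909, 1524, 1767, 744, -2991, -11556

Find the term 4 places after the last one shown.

87 , 285 , 525 , 615 , 243 , -1023 , -3735 , -8565
198 , 240 , 90 , -372 , -1266 , -2712 , -4830
42 , -150 , -462 , -894 , -1446 , -2118
-192 , -312 , -432 , -552 , -672
-120 , -120 , -120 , -120
The fifth differences are constant (-120).
-672 − 120 = -792;  -2118 − 792 = -2910;  -4830 − 2910 = -7740;  -8565 − 7740 = -16305;  -11556 − 16305 = -27861
-792 − 120 = -912;  -2910 − 912 = -3822;  -7740 − 3822 = -11562;  -16305 − 11562 = -27867;  -27861 − 27867 = -55728
-912 − 120 = -1032;  -3822 − 1032 = -4854;  -11562 − 4854 = -16416;  -27867 − 16416 = -44283;  -55728 − 44283 = -100011
-1032 − 120 = -1152;  -4854 − 1152 = -6006;  -16416 − 6006 = -22422;  -44283 − 22422 = -66705;  -100011 − 66705 = -166716

-166716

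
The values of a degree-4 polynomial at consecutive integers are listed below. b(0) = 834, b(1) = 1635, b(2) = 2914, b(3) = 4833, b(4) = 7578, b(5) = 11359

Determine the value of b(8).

31378

801, 1279, 1919, 2745, 3781
478, 640, 826, 1036
162, 186, 210
24, 24
Fourth differences constant at 24.
210 + 24 = 234;  1036 + 234 = 1270;  3781 + 1270 = 5051;  11359 + 5051 = 16410
234 + 24 = 258;  1270 + 258 = 1528;  5051 + 1528 = 6579;  16410 + 6579 = 22989
258 + 24 = 282;  1528 + 282 = 1810;  6579 + 1810 = 8389;  22989 + 8389 = 31378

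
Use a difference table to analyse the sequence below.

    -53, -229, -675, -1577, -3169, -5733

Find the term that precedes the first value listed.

-9

D1: -176, -446, -902, -1592, -2564
D2: -270, -456, -690, -972
D3: -186, -234, -282
D4: -48, -48
The fourth differences are constant at -48.
Work back: -186 + 48 = -138;  -270 + 138 = -132;  -176 + 132 = -44;  -53 + 44 = -9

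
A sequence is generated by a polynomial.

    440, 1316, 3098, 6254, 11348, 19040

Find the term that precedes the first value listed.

98

876  1782  3156  5094  7692
906  1374  1938  2598
468  564  660
96  96
The fourth differences are constant at 96.
Work back: 468 − 96 = 372;  906 − 372 = 534;  876 − 534 = 342;  440 − 342 = 98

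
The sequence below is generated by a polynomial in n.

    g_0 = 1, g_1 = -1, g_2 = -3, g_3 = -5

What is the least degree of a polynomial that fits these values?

1

First differences: -2, -2, -2
The first differences are constant, so the polynomial has degree 1.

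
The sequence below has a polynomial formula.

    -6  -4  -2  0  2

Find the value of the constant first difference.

D1: 2, 2, 2, 2

2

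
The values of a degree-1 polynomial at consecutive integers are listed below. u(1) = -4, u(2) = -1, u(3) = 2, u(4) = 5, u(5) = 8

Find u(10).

3, 3, 3, 3
Constant first difference = 3, so extend:
8 + 3 = 11
11 + 3 = 14
14 + 3 = 17
17 + 3 = 20
20 + 3 = 23

23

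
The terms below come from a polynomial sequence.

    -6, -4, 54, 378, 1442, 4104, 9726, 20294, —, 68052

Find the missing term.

38538

Using the first 8 terms:
2  58  324  1064  2662  5622  10568
56  266  740  1598  2960  4946
210  474  858  1362  1986
264  384  504  624
120  120  120
Constant fifth difference = 120.
Extend forward: 624 + 120 = 744;  1986 + 744 = 2730;  4946 + 2730 = 7676;  10568 + 7676 = 18244;  20294 + 18244 = 38538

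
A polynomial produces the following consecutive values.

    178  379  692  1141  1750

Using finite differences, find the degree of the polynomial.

3

Δ: 201, 313, 449, 609
Δ²: 112, 136, 160
Δ³: 24, 24
The third differences are constant, so the polynomial has degree 3.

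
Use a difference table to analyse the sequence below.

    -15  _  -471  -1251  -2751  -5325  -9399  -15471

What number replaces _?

-129

Using the last 6 terms:
Δ: -780, -1500, -2574, -4074, -6072
Δ²: -720, -1074, -1500, -1998
Δ³: -354, -426, -498
Δ⁴: -72, -72
Constant fourth difference = -72.
Extend backward: -354 + 72 = -282;  -720 + 282 = -438;  -780 + 438 = -342;  -471 + 342 = -129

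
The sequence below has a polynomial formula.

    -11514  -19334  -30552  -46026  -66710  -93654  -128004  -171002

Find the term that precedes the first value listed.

-6330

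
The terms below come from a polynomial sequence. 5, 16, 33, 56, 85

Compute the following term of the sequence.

120

Δ: 11, 17, 23, 29
Δ²: 6, 6, 6
Constant second difference = 6, so extend:
29 + 6 = 35;  85 + 35 = 120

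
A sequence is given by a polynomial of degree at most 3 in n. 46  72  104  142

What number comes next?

Δ: 26, 32, 38
Δ²: 6, 6
Second differences constant at 6.
38 + 6 = 44;  142 + 44 = 186

186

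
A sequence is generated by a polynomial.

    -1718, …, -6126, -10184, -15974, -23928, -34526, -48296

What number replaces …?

Using the last 6 terms:
First differences: -4058, -5790, -7954, -10598, -13770
Second differences: -1732, -2164, -2644, -3172
Third differences: -432, -480, -528
Fourth differences: -48, -48
Constant fourth difference = -48.
Extend backward: -432 + 48 = -384;  -1732 + 384 = -1348;  -4058 + 1348 = -2710;  -6126 + 2710 = -3416

-3416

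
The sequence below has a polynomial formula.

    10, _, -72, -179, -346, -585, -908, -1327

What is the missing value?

Using the last 6 terms:
First differences: -107  -167  -239  -323  -419
Second differences: -60  -72  -84  -96
Third differences: -12  -12  -12
Constant third difference = -12.
Extend backward: -60 + 12 = -48;  -107 + 48 = -59;  -72 + 59 = -13

-13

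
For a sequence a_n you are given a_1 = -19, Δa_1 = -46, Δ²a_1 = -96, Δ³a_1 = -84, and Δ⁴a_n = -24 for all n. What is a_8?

-6137

Build the table forward from the leading diagonal:
D4: -24, -24, -24, -24, -24, -24, -24, -24
D3: -84, -108, -132, -156, -180, -204, -228, -252
D2: -96, -180, -288, -420, -576, -756, -960, -1188
D1: -46, -142, -322, -610, -1030, -1606, -2362, -3322
a: -19, -65, -207, -529, -1139, -2169, -3775, -6137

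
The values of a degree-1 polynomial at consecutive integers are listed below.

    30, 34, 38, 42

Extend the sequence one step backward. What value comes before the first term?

Δ: 4, 4, 4
The first differences are constant at 4.
Work back: 30 − 4 = 26

26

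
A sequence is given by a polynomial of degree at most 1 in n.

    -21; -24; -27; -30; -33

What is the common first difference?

-3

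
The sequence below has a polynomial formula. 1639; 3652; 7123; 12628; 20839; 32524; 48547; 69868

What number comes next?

97543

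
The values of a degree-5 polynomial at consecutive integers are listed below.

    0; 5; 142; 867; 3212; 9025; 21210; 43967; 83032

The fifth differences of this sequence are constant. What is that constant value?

240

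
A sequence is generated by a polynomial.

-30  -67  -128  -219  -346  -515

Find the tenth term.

-1731

First differences: -37, -61, -91, -127, -169
Second differences: -24, -30, -36, -42
Third differences: -6, -6, -6
Constant third difference = -6, so extend:
-42 − 6 = -48;  -169 − 48 = -217;  -515 − 217 = -732
-48 − 6 = -54;  -217 − 54 = -271;  -732 − 271 = -1003
-54 − 6 = -60;  -271 − 60 = -331;  -1003 − 331 = -1334
-60 − 6 = -66;  -331 − 66 = -397;  -1334 − 397 = -1731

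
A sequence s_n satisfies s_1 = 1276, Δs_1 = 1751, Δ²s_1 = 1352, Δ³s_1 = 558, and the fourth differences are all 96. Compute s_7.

Build the table forward from the leading diagonal:
D4: 96, 96, 96, 96, 96, 96, 96
D3: 558, 654, 750, 846, 942, 1038, 1134
D2: 1352, 1910, 2564, 3314, 4160, 5102, 6140
D1: 1751, 3103, 5013, 7577, 10891, 15051, 20153
s: 1276, 3027, 6130, 11143, 18720, 29611, 44662

44662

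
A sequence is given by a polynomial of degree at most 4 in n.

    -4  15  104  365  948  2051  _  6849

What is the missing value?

3920

Using the first 6 terms:
19, 89, 261, 583, 1103
70, 172, 322, 520
102, 150, 198
48, 48
Constant fourth difference = 48.
Extend forward: 198 + 48 = 246;  520 + 246 = 766;  1103 + 766 = 1869;  2051 + 1869 = 3920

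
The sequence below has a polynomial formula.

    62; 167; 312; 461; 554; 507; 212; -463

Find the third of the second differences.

D1: 105, 145, 149, 93, -47, -295, -675
D2: 40, 4, -56, -140, -248, -380
D3: -36, -60, -84, -108, -132
D4: -24, -24, -24, -24

-56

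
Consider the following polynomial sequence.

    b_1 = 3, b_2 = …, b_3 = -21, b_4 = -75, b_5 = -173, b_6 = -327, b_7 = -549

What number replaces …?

1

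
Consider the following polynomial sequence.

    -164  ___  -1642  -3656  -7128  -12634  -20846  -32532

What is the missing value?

-606

Using the last 6 terms:
Δ: -2014, -3472, -5506, -8212, -11686
Δ²: -1458, -2034, -2706, -3474
Δ³: -576, -672, -768
Δ⁴: -96, -96
Constant fourth difference = -96.
Extend backward: -576 + 96 = -480;  -1458 + 480 = -978;  -2014 + 978 = -1036;  -1642 + 1036 = -606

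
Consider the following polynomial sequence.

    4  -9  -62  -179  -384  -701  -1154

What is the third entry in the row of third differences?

D1: -13, -53, -117, -205, -317, -453
D2: -40, -64, -88, -112, -136
D3: -24, -24, -24, -24

-24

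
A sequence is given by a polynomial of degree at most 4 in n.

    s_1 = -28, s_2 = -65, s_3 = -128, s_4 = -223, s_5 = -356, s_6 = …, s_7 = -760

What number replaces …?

Using the first 5 terms:
-37, -63, -95, -133
-26, -32, -38
-6, -6
Constant third difference = -6.
Extend forward: -38 − 6 = -44;  -133 − 44 = -177;  -356 − 177 = -533

-533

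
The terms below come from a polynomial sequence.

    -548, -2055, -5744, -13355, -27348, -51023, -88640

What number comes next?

-145539

-1507  -3689  -7611  -13993  -23675  -37617
-2182  -3922  -6382  -9682  -13942
-1740  -2460  -3300  -4260
-720  -840  -960
-120  -120
The fifth differences are constant (-120).
-960 − 120 = -1080;  -4260 − 1080 = -5340;  -13942 − 5340 = -19282;  -37617 − 19282 = -56899;  -88640 − 56899 = -145539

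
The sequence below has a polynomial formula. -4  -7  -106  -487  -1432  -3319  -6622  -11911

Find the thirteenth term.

-94816

D1: -3 , -99 , -381 , -945 , -1887 , -3303 , -5289
D2: -96 , -282 , -564 , -942 , -1416 , -1986
D3: -186 , -282 , -378 , -474 , -570
D4: -96 , -96 , -96 , -96
The fourth differences are constant (-96).
-570 − 96 = -666;  -1986 − 666 = -2652;  -5289 − 2652 = -7941;  -11911 − 7941 = -19852
-666 − 96 = -762;  -2652 − 762 = -3414;  -7941 − 3414 = -11355;  -19852 − 11355 = -31207
-762 − 96 = -858;  -3414 − 858 = -4272;  -11355 − 4272 = -15627;  -31207 − 15627 = -46834
-858 − 96 = -954;  -4272 − 954 = -5226;  -15627 − 5226 = -20853;  -46834 − 20853 = -67687
-954 − 96 = -1050;  -5226 − 1050 = -6276;  -20853 − 6276 = -27129;  -67687 − 27129 = -94816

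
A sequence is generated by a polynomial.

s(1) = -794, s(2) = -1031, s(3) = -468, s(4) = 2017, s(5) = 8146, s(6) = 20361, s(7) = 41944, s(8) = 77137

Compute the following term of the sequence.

131262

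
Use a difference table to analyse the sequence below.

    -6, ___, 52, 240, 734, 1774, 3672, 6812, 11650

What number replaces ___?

Using the last 7 terms:
Δ: 188  494  1040  1898  3140  4838
Δ²: 306  546  858  1242  1698
Δ³: 240  312  384  456
Δ⁴: 72  72  72
Constant fourth difference = 72.
Extend backward: 240 − 72 = 168;  306 − 168 = 138;  188 − 138 = 50;  52 − 50 = 2

2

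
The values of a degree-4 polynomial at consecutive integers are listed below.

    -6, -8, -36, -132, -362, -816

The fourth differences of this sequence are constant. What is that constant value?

Δ: -2, -28, -96, -230, -454
Δ²: -26, -68, -134, -224
Δ³: -42, -66, -90
Δ⁴: -24, -24

-24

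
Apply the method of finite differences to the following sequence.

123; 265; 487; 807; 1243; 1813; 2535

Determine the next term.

First differences: 142, 222, 320, 436, 570, 722
Second differences: 80, 98, 116, 134, 152
Third differences: 18, 18, 18, 18
Constant third difference = 18, so extend:
152 + 18 = 170;  722 + 170 = 892;  2535 + 892 = 3427

3427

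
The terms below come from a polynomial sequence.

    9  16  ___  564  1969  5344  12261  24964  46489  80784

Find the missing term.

Using the last 7 terms:
1405  3375  6917  12703  21525  34295
1970  3542  5786  8822  12770
1572  2244  3036  3948
672  792  912
120  120
Constant fifth difference = 120.
Extend backward: 672 − 120 = 552;  1572 − 552 = 1020;  1970 − 1020 = 950;  1405 − 950 = 455;  564 − 455 = 109

109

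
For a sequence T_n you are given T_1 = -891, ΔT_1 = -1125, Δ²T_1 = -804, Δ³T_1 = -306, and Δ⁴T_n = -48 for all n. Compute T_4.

Build the table forward from the leading diagonal:
Δ⁴: -48  -48  -48  -48
Δ³: -306  -354  -402  -450
Δ²: -804  -1110  -1464  -1866
Δ: -1125  -1929  -3039  -4503
T: -891  -2016  -3945  -6984

-6984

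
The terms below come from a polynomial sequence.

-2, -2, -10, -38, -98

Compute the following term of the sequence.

Δ: 0, -8, -28, -60
Δ²: -8, -20, -32
Δ³: -12, -12
Constant third difference = -12, so extend:
-32 − 12 = -44;  -60 − 44 = -104;  -98 − 104 = -202

-202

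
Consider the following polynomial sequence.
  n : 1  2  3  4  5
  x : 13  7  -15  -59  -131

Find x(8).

-575

D1: -6, -22, -44, -72
D2: -16, -22, -28
D3: -6, -6
Third differences constant at -6.
-28 − 6 = -34;  -72 − 34 = -106;  -131 − 106 = -237
-34 − 6 = -40;  -106 − 40 = -146;  -237 − 146 = -383
-40 − 6 = -46;  -146 − 46 = -192;  -383 − 192 = -575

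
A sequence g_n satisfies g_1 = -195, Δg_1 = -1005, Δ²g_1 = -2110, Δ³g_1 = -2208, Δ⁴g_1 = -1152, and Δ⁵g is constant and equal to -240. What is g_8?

-174180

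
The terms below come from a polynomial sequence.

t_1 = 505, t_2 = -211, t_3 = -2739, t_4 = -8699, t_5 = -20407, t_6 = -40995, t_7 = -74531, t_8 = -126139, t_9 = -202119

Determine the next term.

-310067

First differences: -716, -2528, -5960, -11708, -20588, -33536, -51608, -75980
Second differences: -1812, -3432, -5748, -8880, -12948, -18072, -24372
Third differences: -1620, -2316, -3132, -4068, -5124, -6300
Fourth differences: -696, -816, -936, -1056, -1176
Fifth differences: -120, -120, -120, -120
The fifth differences are constant (-120).
-1176 − 120 = -1296;  -6300 − 1296 = -7596;  -24372 − 7596 = -31968;  -75980 − 31968 = -107948;  -202119 − 107948 = -310067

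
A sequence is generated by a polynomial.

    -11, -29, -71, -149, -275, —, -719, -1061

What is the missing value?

-461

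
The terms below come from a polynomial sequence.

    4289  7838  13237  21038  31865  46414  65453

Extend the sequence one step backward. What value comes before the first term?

2110

3549  5399  7801  10827  14549  19039
1850  2402  3026  3722  4490
552  624  696  768
72  72  72
The fourth differences are constant at 72.
Work back: 552 − 72 = 480;  1850 − 480 = 1370;  3549 − 1370 = 2179;  4289 − 2179 = 2110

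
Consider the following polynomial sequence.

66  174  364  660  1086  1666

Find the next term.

2424

108, 190, 296, 426, 580
82, 106, 130, 154
24, 24, 24
Third differences constant at 24.
154 + 24 = 178;  580 + 178 = 758;  1666 + 758 = 2424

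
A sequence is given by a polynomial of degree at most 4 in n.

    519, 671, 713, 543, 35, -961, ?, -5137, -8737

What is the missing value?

-2619

Using the first 6 terms:
First differences: 152  42  -170  -508  -996
Second differences: -110  -212  -338  -488
Third differences: -102  -126  -150
Fourth differences: -24  -24
Constant fourth difference = -24.
Extend forward: -150 − 24 = -174;  -488 − 174 = -662;  -996 − 662 = -1658;  -961 − 1658 = -2619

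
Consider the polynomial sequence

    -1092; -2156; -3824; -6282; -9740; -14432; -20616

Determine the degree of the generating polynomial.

Δ: -1064, -1668, -2458, -3458, -4692, -6184
Δ²: -604, -790, -1000, -1234, -1492
Δ³: -186, -210, -234, -258
Δ⁴: -24, -24, -24
The fourth differences are constant, so the polynomial has degree 4.

4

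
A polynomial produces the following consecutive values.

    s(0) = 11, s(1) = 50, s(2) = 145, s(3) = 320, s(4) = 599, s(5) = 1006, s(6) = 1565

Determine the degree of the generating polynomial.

First differences: 39, 95, 175, 279, 407, 559
Second differences: 56, 80, 104, 128, 152
Third differences: 24, 24, 24, 24
The third differences are constant, so the polynomial has degree 3.

3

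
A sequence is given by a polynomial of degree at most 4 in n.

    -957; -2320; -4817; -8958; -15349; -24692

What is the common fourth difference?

-96

First differences: -1363, -2497, -4141, -6391, -9343
Second differences: -1134, -1644, -2250, -2952
Third differences: -510, -606, -702
Fourth differences: -96, -96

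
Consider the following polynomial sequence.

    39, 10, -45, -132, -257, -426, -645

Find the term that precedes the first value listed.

48

Δ: -29  -55  -87  -125  -169  -219
Δ²: -26  -32  -38  -44  -50
Δ³: -6  -6  -6  -6
The third differences are constant at -6.
Work back: -26 + 6 = -20;  -29 + 20 = -9;  39 + 9 = 48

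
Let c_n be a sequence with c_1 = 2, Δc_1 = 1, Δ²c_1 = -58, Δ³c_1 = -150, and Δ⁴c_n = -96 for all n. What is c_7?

Build the table forward from the leading diagonal:
D4: -96, -96, -96, -96, -96, -96, -96
D3: -150, -246, -342, -438, -534, -630, -726
D2: -58, -208, -454, -796, -1234, -1768, -2398
D1: 1, -57, -265, -719, -1515, -2749, -4517
c: 2, 3, -54, -319, -1038, -2553, -5302

-5302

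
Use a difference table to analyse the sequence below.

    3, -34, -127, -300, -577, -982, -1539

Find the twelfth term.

-7444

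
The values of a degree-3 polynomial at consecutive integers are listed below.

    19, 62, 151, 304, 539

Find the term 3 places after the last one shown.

1916

43, 89, 153, 235
46, 64, 82
18, 18
Constant third difference = 18, so extend:
82 + 18 = 100;  235 + 100 = 335;  539 + 335 = 874
100 + 18 = 118;  335 + 118 = 453;  874 + 453 = 1327
118 + 18 = 136;  453 + 136 = 589;  1327 + 589 = 1916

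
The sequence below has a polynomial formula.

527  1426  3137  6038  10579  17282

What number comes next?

26741

First differences: 899, 1711, 2901, 4541, 6703
Second differences: 812, 1190, 1640, 2162
Third differences: 378, 450, 522
Fourth differences: 72, 72
The fourth differences are constant (72).
522 + 72 = 594;  2162 + 594 = 2756;  6703 + 2756 = 9459;  17282 + 9459 = 26741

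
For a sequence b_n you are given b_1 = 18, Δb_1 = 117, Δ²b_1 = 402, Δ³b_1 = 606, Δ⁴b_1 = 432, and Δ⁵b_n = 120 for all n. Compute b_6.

Build the table forward from the leading diagonal:
D5: 120, 120, 120, 120, 120, 120
D4: 432, 552, 672, 792, 912, 1032
D3: 606, 1038, 1590, 2262, 3054, 3966
D2: 402, 1008, 2046, 3636, 5898, 8952
D1: 117, 519, 1527, 3573, 7209, 13107
b: 18, 135, 654, 2181, 5754, 12963

12963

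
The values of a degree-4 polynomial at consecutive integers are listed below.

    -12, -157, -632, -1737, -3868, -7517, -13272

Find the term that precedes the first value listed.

D1: -145  -475  -1105  -2131  -3649  -5755
D2: -330  -630  -1026  -1518  -2106
D3: -300  -396  -492  -588
D4: -96  -96  -96
The fourth differences are constant at -96.
Work back: -300 + 96 = -204;  -330 + 204 = -126;  -145 + 126 = -19;  -12 + 19 = 7

7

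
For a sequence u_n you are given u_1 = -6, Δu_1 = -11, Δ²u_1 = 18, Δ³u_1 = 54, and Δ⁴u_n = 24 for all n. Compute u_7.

Build the table forward from the leading diagonal:
Δ⁴: 24  24  24  24  24  24  24
Δ³: 54  78  102  126  150  174  198
Δ²: 18  72  150  252  378  528  702
Δ: -11  7  79  229  481  859  1387
u: -6  -17  -10  69  298  779  1638

1638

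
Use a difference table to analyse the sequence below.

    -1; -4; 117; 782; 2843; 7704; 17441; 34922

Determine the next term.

63927

D1: -3 , 121 , 665 , 2061 , 4861 , 9737 , 17481
D2: 124 , 544 , 1396 , 2800 , 4876 , 7744
D3: 420 , 852 , 1404 , 2076 , 2868
D4: 432 , 552 , 672 , 792
D5: 120 , 120 , 120
Fifth differences constant at 120.
792 + 120 = 912;  2868 + 912 = 3780;  7744 + 3780 = 11524;  17481 + 11524 = 29005;  34922 + 29005 = 63927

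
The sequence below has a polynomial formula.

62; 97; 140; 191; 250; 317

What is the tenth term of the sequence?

Δ: 35, 43, 51, 59, 67
Δ²: 8, 8, 8, 8
The second differences are constant (8).
67 + 8 = 75;  317 + 75 = 392
75 + 8 = 83;  392 + 83 = 475
83 + 8 = 91;  475 + 91 = 566
91 + 8 = 99;  566 + 99 = 665

665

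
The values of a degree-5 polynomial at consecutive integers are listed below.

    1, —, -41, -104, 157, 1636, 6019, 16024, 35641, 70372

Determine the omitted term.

Using the last 8 terms:
Δ: -63  261  1479  4383  10005  19617  34731
Δ²: 324  1218  2904  5622  9612  15114
Δ³: 894  1686  2718  3990  5502
Δ⁴: 792  1032  1272  1512
Δ⁵: 240  240  240
Constant fifth difference = 240.
Extend backward: 792 − 240 = 552;  894 − 552 = 342;  324 − 342 = -18;  -63 + 18 = -45;  -41 + 45 = 4

4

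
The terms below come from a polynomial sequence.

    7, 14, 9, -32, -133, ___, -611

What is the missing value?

-318

Using the first 5 terms:
7, -5, -41, -101
-12, -36, -60
-24, -24
Constant third difference = -24.
Extend forward: -60 − 24 = -84;  -101 − 84 = -185;  -133 − 185 = -318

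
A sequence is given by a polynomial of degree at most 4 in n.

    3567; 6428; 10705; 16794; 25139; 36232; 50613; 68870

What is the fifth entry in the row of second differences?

3288

Δ: 2861, 4277, 6089, 8345, 11093, 14381, 18257
Δ²: 1416, 1812, 2256, 2748, 3288, 3876
Δ³: 396, 444, 492, 540, 588
Δ⁴: 48, 48, 48, 48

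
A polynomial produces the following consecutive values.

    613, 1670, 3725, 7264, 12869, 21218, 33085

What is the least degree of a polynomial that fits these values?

1057, 2055, 3539, 5605, 8349, 11867
998, 1484, 2066, 2744, 3518
486, 582, 678, 774
96, 96, 96
The fourth differences are constant, so the polynomial has degree 4.

4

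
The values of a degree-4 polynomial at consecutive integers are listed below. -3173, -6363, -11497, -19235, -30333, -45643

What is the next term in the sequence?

-66113

D1: -3190, -5134, -7738, -11098, -15310
D2: -1944, -2604, -3360, -4212
D3: -660, -756, -852
D4: -96, -96
Constant fourth difference = -96, so extend:
-852 − 96 = -948;  -4212 − 948 = -5160;  -15310 − 5160 = -20470;  -45643 − 20470 = -66113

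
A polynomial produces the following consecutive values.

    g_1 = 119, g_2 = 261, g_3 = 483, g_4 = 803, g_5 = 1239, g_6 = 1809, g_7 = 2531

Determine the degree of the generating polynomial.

3

First differences: 142, 222, 320, 436, 570, 722
Second differences: 80, 98, 116, 134, 152
Third differences: 18, 18, 18, 18
The third differences are constant, so the polynomial has degree 3.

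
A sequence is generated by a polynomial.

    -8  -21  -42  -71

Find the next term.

Δ: -13 , -21 , -29
Δ²: -8 , -8
Constant second difference = -8, so extend:
-29 − 8 = -37;  -71 − 37 = -108

-108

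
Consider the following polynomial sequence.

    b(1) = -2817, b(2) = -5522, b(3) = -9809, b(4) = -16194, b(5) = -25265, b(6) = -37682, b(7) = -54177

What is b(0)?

-1250

First differences: -2705, -4287, -6385, -9071, -12417, -16495
Second differences: -1582, -2098, -2686, -3346, -4078
Third differences: -516, -588, -660, -732
Fourth differences: -72, -72, -72
The fourth differences are constant at -72.
Work back: -516 + 72 = -444;  -1582 + 444 = -1138;  -2705 + 1138 = -1567;  -2817 + 1567 = -1250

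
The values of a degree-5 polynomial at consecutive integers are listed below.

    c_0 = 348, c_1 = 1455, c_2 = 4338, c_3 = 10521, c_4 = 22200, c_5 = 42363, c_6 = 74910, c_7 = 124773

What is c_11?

638865

1107  2883  6183  11679  20163  32547  49863
1776  3300  5496  8484  12384  17316
1524  2196  2988  3900  4932
672  792  912  1032
120  120  120
The fifth differences are constant (120).
1032 + 120 = 1152;  4932 + 1152 = 6084;  17316 + 6084 = 23400;  49863 + 23400 = 73263;  124773 + 73263 = 198036
1152 + 120 = 1272;  6084 + 1272 = 7356;  23400 + 7356 = 30756;  73263 + 30756 = 104019;  198036 + 104019 = 302055
1272 + 120 = 1392;  7356 + 1392 = 8748;  30756 + 8748 = 39504;  104019 + 39504 = 143523;  302055 + 143523 = 445578
1392 + 120 = 1512;  8748 + 1512 = 10260;  39504 + 10260 = 49764;  143523 + 49764 = 193287;  445578 + 193287 = 638865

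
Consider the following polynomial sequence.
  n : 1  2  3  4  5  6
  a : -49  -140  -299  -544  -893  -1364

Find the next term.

-1975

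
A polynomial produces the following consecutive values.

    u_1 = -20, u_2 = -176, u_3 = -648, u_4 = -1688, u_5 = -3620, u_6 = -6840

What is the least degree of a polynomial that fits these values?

4

First differences: -156, -472, -1040, -1932, -3220
Second differences: -316, -568, -892, -1288
Third differences: -252, -324, -396
Fourth differences: -72, -72
The fourth differences are constant, so the polynomial has degree 4.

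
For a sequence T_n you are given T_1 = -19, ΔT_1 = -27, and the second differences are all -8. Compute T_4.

-124

Build the table forward from the leading diagonal:
Second differences: -8, -8, -8, -8
First differences: -27, -35, -43, -51
T: -19, -46, -81, -124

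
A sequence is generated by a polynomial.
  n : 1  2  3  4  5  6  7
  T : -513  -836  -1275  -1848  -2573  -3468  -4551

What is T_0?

Δ: -323, -439, -573, -725, -895, -1083
Δ²: -116, -134, -152, -170, -188
Δ³: -18, -18, -18, -18
The third differences are constant at -18.
Work back: -116 + 18 = -98;  -323 + 98 = -225;  -513 + 225 = -288

-288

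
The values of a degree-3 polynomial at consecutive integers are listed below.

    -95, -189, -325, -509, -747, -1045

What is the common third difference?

-6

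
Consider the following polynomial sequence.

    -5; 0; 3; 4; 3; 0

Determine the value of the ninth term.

Δ: 5 , 3 , 1 , -1 , -3
Δ²: -2 , -2 , -2 , -2
Second differences constant at -2.
-3 − 2 = -5;  0 − 5 = -5
-5 − 2 = -7;  -5 − 7 = -12
-7 − 2 = -9;  -12 − 9 = -21

-21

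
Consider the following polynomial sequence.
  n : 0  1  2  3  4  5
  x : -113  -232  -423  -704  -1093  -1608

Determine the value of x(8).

D1: -119, -191, -281, -389, -515
D2: -72, -90, -108, -126
D3: -18, -18, -18
The third differences are constant (-18).
-126 − 18 = -144;  -515 − 144 = -659;  -1608 − 659 = -2267
-144 − 18 = -162;  -659 − 162 = -821;  -2267 − 821 = -3088
-162 − 18 = -180;  -821 − 180 = -1001;  -3088 − 1001 = -4089

-4089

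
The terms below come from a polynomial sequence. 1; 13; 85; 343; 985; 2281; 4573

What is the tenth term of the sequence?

21925

First differences: 12, 72, 258, 642, 1296, 2292
Second differences: 60, 186, 384, 654, 996
Third differences: 126, 198, 270, 342
Fourth differences: 72, 72, 72
The fourth differences are constant (72).
342 + 72 = 414;  996 + 414 = 1410;  2292 + 1410 = 3702;  4573 + 3702 = 8275
414 + 72 = 486;  1410 + 486 = 1896;  3702 + 1896 = 5598;  8275 + 5598 = 13873
486 + 72 = 558;  1896 + 558 = 2454;  5598 + 2454 = 8052;  13873 + 8052 = 21925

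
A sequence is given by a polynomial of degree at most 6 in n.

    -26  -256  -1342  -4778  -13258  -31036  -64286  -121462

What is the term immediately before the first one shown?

Δ: -230  -1086  -3436  -8480  -17778  -33250  -57176
Δ²: -856  -2350  -5044  -9298  -15472  -23926
Δ³: -1494  -2694  -4254  -6174  -8454
Δ⁴: -1200  -1560  -1920  -2280
Δ⁵: -360  -360  -360
The fifth differences are constant at -360.
Work back: -1200 + 360 = -840;  -1494 + 840 = -654;  -856 + 654 = -202;  -230 + 202 = -28;  -26 + 28 = 2

2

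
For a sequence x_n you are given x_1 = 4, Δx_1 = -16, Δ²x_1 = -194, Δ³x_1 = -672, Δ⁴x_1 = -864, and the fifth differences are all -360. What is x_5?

-4776

Build the table forward from the leading diagonal:
D5: -360  -360  -360  -360  -360
D4: -864  -1224  -1584  -1944  -2304
D3: -672  -1536  -2760  -4344  -6288
D2: -194  -866  -2402  -5162  -9506
D1: -16  -210  -1076  -3478  -8640
x: 4  -12  -222  -1298  -4776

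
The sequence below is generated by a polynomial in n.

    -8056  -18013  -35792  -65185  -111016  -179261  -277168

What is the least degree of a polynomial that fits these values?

Δ: -9957, -17779, -29393, -45831, -68245, -97907
Δ²: -7822, -11614, -16438, -22414, -29662
Δ³: -3792, -4824, -5976, -7248
Δ⁴: -1032, -1152, -1272
Δ⁵: -120, -120
The fifth differences are constant, so the polynomial has degree 5.

5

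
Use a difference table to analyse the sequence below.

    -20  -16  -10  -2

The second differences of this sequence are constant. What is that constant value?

2

Δ: 4, 6, 8
Δ²: 2, 2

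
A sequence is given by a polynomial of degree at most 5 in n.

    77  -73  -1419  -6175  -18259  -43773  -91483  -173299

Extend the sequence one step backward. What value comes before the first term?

First differences: -150  -1346  -4756  -12084  -25514  -47710  -81816
Second differences: -1196  -3410  -7328  -13430  -22196  -34106
Third differences: -2214  -3918  -6102  -8766  -11910
Fourth differences: -1704  -2184  -2664  -3144
Fifth differences: -480  -480  -480
The fifth differences are constant at -480.
Work back: -1704 + 480 = -1224;  -2214 + 1224 = -990;  -1196 + 990 = -206;  -150 + 206 = 56;  77 − 56 = 21

21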